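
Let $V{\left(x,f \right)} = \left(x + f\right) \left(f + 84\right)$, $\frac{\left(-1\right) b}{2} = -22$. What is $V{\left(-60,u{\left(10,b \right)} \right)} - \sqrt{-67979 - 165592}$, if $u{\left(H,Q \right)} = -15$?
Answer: $-5175 - i \sqrt{233571} \approx -5175.0 - 483.29 i$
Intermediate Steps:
$b = 44$ ($b = \left(-2\right) \left(-22\right) = 44$)
$V{\left(x,f \right)} = \left(84 + f\right) \left(f + x\right)$ ($V{\left(x,f \right)} = \left(f + x\right) \left(84 + f\right) = \left(84 + f\right) \left(f + x\right)$)
$V{\left(-60,u{\left(10,b \right)} \right)} - \sqrt{-67979 - 165592} = \left(\left(-15\right)^{2} + 84 \left(-15\right) + 84 \left(-60\right) - -900\right) - \sqrt{-67979 - 165592} = \left(225 - 1260 - 5040 + 900\right) - \sqrt{-233571} = -5175 - i \sqrt{233571}$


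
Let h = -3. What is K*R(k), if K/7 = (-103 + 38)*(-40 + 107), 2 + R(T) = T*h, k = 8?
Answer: 792610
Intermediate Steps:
R(T) = -2 - 3*T (R(T) = -2 + T*(-3) = -2 - 3*T)
K = -30485 (K = 7*((-103 + 38)*(-40 + 107)) = 7*(-65*67) = 7*(-4355) = -30485)
K*R(k) = -30485*(-2 - 3*8) = -30485*(-2 - 24) = -30485*(-26) = 792610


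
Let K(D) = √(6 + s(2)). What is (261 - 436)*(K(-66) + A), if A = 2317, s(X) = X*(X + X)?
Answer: -405475 - 175*√14 ≈ -4.0613e+5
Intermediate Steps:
s(X) = 2*X² (s(X) = X*(2*X) = 2*X²)
K(D) = √14 (K(D) = √(6 + 2*2²) = √(6 + 2*4) = √(6 + 8) = √14)
(261 - 436)*(K(-66) + A) = (261 - 436)*(√14 + 2317) = -175*(2317 + √14) = -405475 - 175*√14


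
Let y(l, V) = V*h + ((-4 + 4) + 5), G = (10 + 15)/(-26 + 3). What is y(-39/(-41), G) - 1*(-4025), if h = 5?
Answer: 92565/23 ≈ 4024.6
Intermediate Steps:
G = -25/23 (G = 25/(-23) = 25*(-1/23) = -25/23 ≈ -1.0870)
y(l, V) = 5 + 5*V (y(l, V) = V*5 + ((-4 + 4) + 5) = 5*V + (0 + 5) = 5*V + 5 = 5 + 5*V)
y(-39/(-41), G) - 1*(-4025) = (5 + 5*(-25/23)) - 1*(-4025) = (5 - 125/23) + 4025 = -10/23 + 4025 = 92565/23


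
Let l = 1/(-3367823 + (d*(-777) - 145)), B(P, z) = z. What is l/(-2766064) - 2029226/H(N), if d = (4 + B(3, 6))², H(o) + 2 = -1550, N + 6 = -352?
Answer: 1208776726353214969/924501006442944 ≈ 1307.5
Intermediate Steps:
N = -358 (N = -6 - 352 = -358)
H(o) = -1552 (H(o) = -2 - 1550 = -1552)
d = 100 (d = (4 + 6)² = 10² = 100)
l = -1/3445668 (l = 1/(-3367823 + (100*(-777) - 145)) = 1/(-3367823 + (-77700 - 145)) = 1/(-3367823 - 77845) = 1/(-3445668) = -1/3445668 ≈ -2.9022e-7)
l/(-2766064) - 2029226/H(N) = -1/3445668/(-2766064) - 2029226/(-1552) = -1/3445668*(-1/2766064) - 2029226*(-1/1552) = 1/9530938210752 + 1014613/776 = 1208776726353214969/924501006442944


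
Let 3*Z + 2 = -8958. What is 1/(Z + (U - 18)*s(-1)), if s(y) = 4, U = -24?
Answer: -3/9464 ≈ -0.00031699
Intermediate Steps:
Z = -8960/3 (Z = -⅔ + (⅓)*(-8958) = -⅔ - 2986 = -8960/3 ≈ -2986.7)
1/(Z + (U - 18)*s(-1)) = 1/(-8960/3 + (-24 - 18)*4) = 1/(-8960/3 - 42*4) = 1/(-8960/3 - 168) = 1/(-9464/3) = -3/9464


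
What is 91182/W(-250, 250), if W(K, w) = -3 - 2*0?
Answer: -30394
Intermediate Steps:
W(K, w) = -3 (W(K, w) = -3 + 0 = -3)
91182/W(-250, 250) = 91182/(-3) = 91182*(-1/3) = -30394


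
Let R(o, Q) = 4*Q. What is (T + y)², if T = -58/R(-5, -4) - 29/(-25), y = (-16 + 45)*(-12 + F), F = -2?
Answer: 6438939049/40000 ≈ 1.6097e+5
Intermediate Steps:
y = -406 (y = (-16 + 45)*(-12 - 2) = 29*(-14) = -406)
T = 957/200 (T = -58/(4*(-4)) - 29/(-25) = -58/(-16) - 29*(-1/25) = -58*(-1/16) + 29/25 = 29/8 + 29/25 = 957/200 ≈ 4.7850)
(T + y)² = (957/200 - 406)² = (-80243/200)² = 6438939049/40000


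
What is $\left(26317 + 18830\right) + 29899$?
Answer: $75046$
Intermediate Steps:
$\left(26317 + 18830\right) + 29899 = 45147 + 29899 = 75046$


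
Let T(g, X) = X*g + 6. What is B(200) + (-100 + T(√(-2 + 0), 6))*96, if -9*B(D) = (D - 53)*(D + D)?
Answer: -46672/3 + 576*I*√2 ≈ -15557.0 + 814.59*I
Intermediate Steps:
B(D) = -2*D*(-53 + D)/9 (B(D) = -(D - 53)*(D + D)/9 = -(-53 + D)*2*D/9 = -2*D*(-53 + D)/9)
T(g, X) = 6 + X*g
B(200) + (-100 + T(√(-2 + 0), 6))*96 = (2/9)*200*(53 - 1*200) + (-100 + (6 + 6*√(-2 + 0)))*96 = (2/9)*200*(53 - 200) + (-100 + (6 + 6*√(-2)))*96 = (2/9)*200*(-147) + (-100 + (6 + 6*(I*√2)))*96 = -19600/3 + (-100 + (6 + 6*I*√2))*96 = -19600/3 + (-94 + 6*I*√2)*96 = -19600/3 + (-9024 + 576*I*√2) = -46672/3 + 576*I*√2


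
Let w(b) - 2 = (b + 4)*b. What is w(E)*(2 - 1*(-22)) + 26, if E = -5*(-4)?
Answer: 11594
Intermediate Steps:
E = 20
w(b) = 2 + b*(4 + b) (w(b) = 2 + (b + 4)*b = 2 + (4 + b)*b = 2 + b*(4 + b))
w(E)*(2 - 1*(-22)) + 26 = (2 + 20² + 4*20)*(2 - 1*(-22)) + 26 = (2 + 400 + 80)*(2 + 22) + 26 = 482*24 + 26 = 11568 + 26 = 11594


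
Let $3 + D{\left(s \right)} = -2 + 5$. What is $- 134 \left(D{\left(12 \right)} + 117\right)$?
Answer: $-15678$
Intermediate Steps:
$D{\left(s \right)} = 0$ ($D{\left(s \right)} = -3 + \left(-2 + 5\right) = -3 + 3 = 0$)
$- 134 \left(D{\left(12 \right)} + 117\right) = - 134 \left(0 + 117\right) = \left(-134\right) 117 = -15678$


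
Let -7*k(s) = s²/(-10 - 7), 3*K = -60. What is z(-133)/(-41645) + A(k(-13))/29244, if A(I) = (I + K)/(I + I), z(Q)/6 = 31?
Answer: -643529629/137212945480 ≈ -0.0046900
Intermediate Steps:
z(Q) = 186 (z(Q) = 6*31 = 186)
K = -20 (K = (⅓)*(-60) = -20)
k(s) = s²/119 (k(s) = -s²/(7*(-10 - 7)) = -s²/(7*(-17)) = -(-1)*s²/119 = s²/119)
A(I) = (-20 + I)/(2*I) (A(I) = (I - 20)/(I + I) = (-20 + I)/((2*I)) = (-20 + I)*(1/(2*I)) = (-20 + I)/(2*I))
z(-133)/(-41645) + A(k(-13))/29244 = 186/(-41645) + ((-20 + (1/119)*(-13)²)/(2*(((1/119)*(-13)²))))/29244 = 186*(-1/41645) + ((-20 + (1/119)*169)/(2*(((1/119)*169))))*(1/29244) = -186/41645 + ((-20 + 169/119)/(2*(169/119)))*(1/29244) = -186/41645 + ((½)*(119/169)*(-2211/119))*(1/29244) = -186/41645 - 2211/338*1/29244 = -186/41645 - 737/3294824 = -643529629/137212945480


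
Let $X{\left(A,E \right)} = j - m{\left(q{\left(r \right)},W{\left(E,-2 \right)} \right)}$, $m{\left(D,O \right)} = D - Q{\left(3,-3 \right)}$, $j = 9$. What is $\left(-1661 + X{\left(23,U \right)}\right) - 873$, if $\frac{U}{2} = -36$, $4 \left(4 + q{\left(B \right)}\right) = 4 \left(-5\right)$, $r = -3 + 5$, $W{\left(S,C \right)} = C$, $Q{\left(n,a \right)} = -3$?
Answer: $-2519$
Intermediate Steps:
$r = 2$
$q{\left(B \right)} = -9$ ($q{\left(B \right)} = -4 + \frac{4 \left(-5\right)}{4} = -4 + \frac{1}{4} \left(-20\right) = -4 - 5 = -9$)
$m{\left(D,O \right)} = 3 + D$ ($m{\left(D,O \right)} = D - -3 = D + 3 = 3 + D$)
$U = -72$ ($U = 2 \left(-36\right) = -72$)
$X{\left(A,E \right)} = 15$ ($X{\left(A,E \right)} = 9 - \left(3 - 9\right) = 9 - -6 = 9 + 6 = 15$)
$\left(-1661 + X{\left(23,U \right)}\right) - 873 = \left(-1661 + 15\right) - 873 = -1646 - 873 = -2519$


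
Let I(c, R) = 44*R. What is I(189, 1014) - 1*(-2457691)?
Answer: 2502307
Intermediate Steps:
I(189, 1014) - 1*(-2457691) = 44*1014 - 1*(-2457691) = 44616 + 2457691 = 2502307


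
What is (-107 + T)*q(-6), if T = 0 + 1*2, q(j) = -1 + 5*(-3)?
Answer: 1680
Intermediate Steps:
q(j) = -16 (q(j) = -1 - 15 = -16)
T = 2 (T = 0 + 2 = 2)
(-107 + T)*q(-6) = (-107 + 2)*(-16) = -105*(-16) = 1680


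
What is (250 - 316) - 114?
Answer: -180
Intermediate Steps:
(250 - 316) - 114 = -66 - 114 = -180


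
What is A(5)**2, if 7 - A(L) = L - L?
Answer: 49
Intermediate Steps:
A(L) = 7 (A(L) = 7 - (L - L) = 7 - 1*0 = 7 + 0 = 7)
A(5)**2 = 7**2 = 49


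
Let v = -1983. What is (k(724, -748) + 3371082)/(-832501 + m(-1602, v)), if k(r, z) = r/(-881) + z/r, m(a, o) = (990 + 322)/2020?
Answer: -90488561520185/22346475295699 ≈ -4.0493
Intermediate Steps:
m(a, o) = 328/505 (m(a, o) = 1312*(1/2020) = 328/505)
k(r, z) = -r/881 + z/r (k(r, z) = r*(-1/881) + z/r = -r/881 + z/r)
(k(724, -748) + 3371082)/(-832501 + m(-1602, v)) = ((-1/881*724 - 748/724) + 3371082)/(-832501 + 328/505) = ((-724/881 - 748*1/724) + 3371082)/(-420412677/505) = ((-724/881 - 187/181) + 3371082)*(-505/420412677) = (-295791/159461 + 3371082)*(-505/420412677) = (537555811011/159461)*(-505/420412677) = -90488561520185/22346475295699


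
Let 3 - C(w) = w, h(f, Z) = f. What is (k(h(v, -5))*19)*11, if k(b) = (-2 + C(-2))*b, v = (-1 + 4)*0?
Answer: 0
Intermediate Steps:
v = 0 (v = 3*0 = 0)
C(w) = 3 - w
k(b) = 3*b (k(b) = (-2 + (3 - 1*(-2)))*b = (-2 + (3 + 2))*b = (-2 + 5)*b = 3*b)
(k(h(v, -5))*19)*11 = ((3*0)*19)*11 = (0*19)*11 = 0*11 = 0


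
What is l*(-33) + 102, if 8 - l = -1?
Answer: -195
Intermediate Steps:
l = 9 (l = 8 - 1*(-1) = 8 + 1 = 9)
l*(-33) + 102 = 9*(-33) + 102 = -297 + 102 = -195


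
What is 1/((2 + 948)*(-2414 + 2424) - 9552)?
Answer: -1/52 ≈ -0.019231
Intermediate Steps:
1/((2 + 948)*(-2414 + 2424) - 9552) = 1/(950*10 - 9552) = 1/(9500 - 9552) = 1/(-52) = -1/52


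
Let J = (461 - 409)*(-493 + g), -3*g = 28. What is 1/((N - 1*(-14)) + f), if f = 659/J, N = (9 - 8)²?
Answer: 78364/1173483 ≈ 0.066779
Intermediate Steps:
g = -28/3 (g = -⅓*28 = -28/3 ≈ -9.3333)
N = 1 (N = 1² = 1)
J = -78364/3 (J = (461 - 409)*(-493 - 28/3) = 52*(-1507/3) = -78364/3 ≈ -26121.)
f = -1977/78364 (f = 659/(-78364/3) = 659*(-3/78364) = -1977/78364 ≈ -0.025228)
1/((N - 1*(-14)) + f) = 1/((1 - 1*(-14)) - 1977/78364) = 1/((1 + 14) - 1977/78364) = 1/(15 - 1977/78364) = 1/(1173483/78364) = 78364/1173483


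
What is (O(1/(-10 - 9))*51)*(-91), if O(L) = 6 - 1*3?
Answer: -13923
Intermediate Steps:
O(L) = 3 (O(L) = 6 - 3 = 3)
(O(1/(-10 - 9))*51)*(-91) = (3*51)*(-91) = 153*(-91) = -13923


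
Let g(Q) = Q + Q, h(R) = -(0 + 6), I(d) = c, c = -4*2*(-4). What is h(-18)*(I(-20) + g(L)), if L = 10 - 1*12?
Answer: -168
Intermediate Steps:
c = 32 (c = -8*(-4) = 32)
I(d) = 32
h(R) = -6 (h(R) = -1*6 = -6)
L = -2 (L = 10 - 12 = -2)
g(Q) = 2*Q
h(-18)*(I(-20) + g(L)) = -6*(32 + 2*(-2)) = -6*(32 - 4) = -6*28 = -168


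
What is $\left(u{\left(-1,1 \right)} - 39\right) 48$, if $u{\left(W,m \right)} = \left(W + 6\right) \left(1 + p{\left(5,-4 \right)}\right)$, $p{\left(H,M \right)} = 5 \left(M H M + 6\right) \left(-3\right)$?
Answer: $-311232$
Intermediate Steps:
$p{\left(H,M \right)} = -90 - 15 H M^{2}$ ($p{\left(H,M \right)} = 5 \left(H M M + 6\right) \left(-3\right) = 5 \left(H M^{2} + 6\right) \left(-3\right) = 5 \left(6 + H M^{2}\right) \left(-3\right) = \left(30 + 5 H M^{2}\right) \left(-3\right) = -90 - 15 H M^{2}$)
$u{\left(W,m \right)} = -7734 - 1289 W$ ($u{\left(W,m \right)} = \left(W + 6\right) \left(1 - \left(90 + 75 \left(-4\right)^{2}\right)\right) = \left(6 + W\right) \left(1 - \left(90 + 75 \cdot 16\right)\right) = \left(6 + W\right) \left(1 - 1290\right) = \left(6 + W\right) \left(-1289\right) = -7734 - 1289 W$)
$\left(u{\left(-1,1 \right)} - 39\right) 48 = \left(\left(-7734 - -1289\right) - 39\right) 48 = \left(\left(-7734 + 1289\right) - 39\right) 48 = \left(-6445 - 39\right) 48 = \left(-6484\right) 48 = -311232$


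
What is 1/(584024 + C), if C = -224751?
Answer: 1/359273 ≈ 2.7834e-6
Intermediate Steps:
1/(584024 + C) = 1/(584024 - 224751) = 1/359273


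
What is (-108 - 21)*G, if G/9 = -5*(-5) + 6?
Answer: -35991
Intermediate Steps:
G = 279 (G = 9*(-5*(-5) + 6) = 9*(25 + 6) = 9*31 = 279)
(-108 - 21)*G = (-108 - 21)*279 = -129*279 = -35991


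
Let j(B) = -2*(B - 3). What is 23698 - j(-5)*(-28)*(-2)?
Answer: 22802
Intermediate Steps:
j(B) = 6 - 2*B (j(B) = -2*(-3 + B) = 6 - 2*B)
23698 - j(-5)*(-28)*(-2) = 23698 - (6 - 2*(-5))*(-28)*(-2) = 23698 - (6 + 10)*(-28)*(-2) = 23698 - 16*(-28)*(-2) = 23698 - (-448)*(-2) = 23698 - 1*896 = 23698 - 896 = 22802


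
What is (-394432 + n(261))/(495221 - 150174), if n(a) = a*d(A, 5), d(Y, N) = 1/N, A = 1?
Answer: -1971899/1725235 ≈ -1.1430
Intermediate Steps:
n(a) = a/5
(-394432 + n(261))/(495221 - 150174) = (-394432 + (1/5)*261)/(495221 - 150174) = (-394432 + 261/5)/345047 = -1971899/5*1/345047 = -1971899/1725235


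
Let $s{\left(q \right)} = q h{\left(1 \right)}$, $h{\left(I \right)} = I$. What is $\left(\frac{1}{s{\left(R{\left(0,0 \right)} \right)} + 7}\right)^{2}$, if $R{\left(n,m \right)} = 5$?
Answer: $\frac{1}{144} \approx 0.0069444$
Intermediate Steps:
$s{\left(q \right)} = q$ ($s{\left(q \right)} = q 1 = q$)
$\left(\frac{1}{s{\left(R{\left(0,0 \right)} \right)} + 7}\right)^{2} = \left(\frac{1}{5 + 7}\right)^{2} = \left(\frac{1}{12}\right)^{2} = \frac{1}{144}$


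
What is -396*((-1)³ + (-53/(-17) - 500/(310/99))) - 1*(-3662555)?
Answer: 1963047949/527 ≈ 3.7249e+6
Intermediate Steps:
-396*((-1)³ + (-53/(-17) - 500/(310/99))) - 1*(-3662555) = -396*(-1 + (-53*(-1/17) - 500/(310*(1/99)))) + 3662555 = -396*(-1 + (53/17 - 500/310/99)) + 3662555 = -396*(-1 + (53/17 - 500*99/310)) + 3662555 = -396*(-1 + (53/17 - 4950/31)) + 3662555 = -396*(-1 - 82507/527) + 3662555 = -396*(-83034/527) + 3662555 = 32881464/527 + 3662555 = 1963047949/527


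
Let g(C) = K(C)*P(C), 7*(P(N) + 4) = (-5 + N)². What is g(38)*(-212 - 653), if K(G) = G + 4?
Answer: -5506590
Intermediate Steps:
K(G) = 4 + G
P(N) = -4 + (-5 + N)²/7
g(C) = (-4 + (-5 + C)²/7)*(4 + C) (g(C) = (4 + C)*(-4 + (-5 + C)²/7) = (-4 + (-5 + C)²/7)*(4 + C))
g(38)*(-212 - 653) = ((-28 + (-5 + 38)²)*(4 + 38)/7)*(-212 - 653) = ((⅐)*(-28 + 33²)*42)*(-865) = ((⅐)*(-28 + 1089)*42)*(-865) = ((⅐)*1061*42)*(-865) = 6366*(-865) = -5506590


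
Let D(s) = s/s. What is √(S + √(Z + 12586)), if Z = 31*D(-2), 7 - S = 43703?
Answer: √(-43696 + √12617) ≈ 208.77*I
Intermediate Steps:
S = -43696 (S = 7 - 1*43703 = 7 - 43703 = -43696)
D(s) = 1
Z = 31 (Z = 31*1 = 31)
√(S + √(Z + 12586)) = √(-43696 + √(31 + 12586)) = √(-43696 + √12617)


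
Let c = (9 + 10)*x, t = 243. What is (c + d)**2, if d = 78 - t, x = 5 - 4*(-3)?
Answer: 24964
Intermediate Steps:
x = 17 (x = 5 + 12 = 17)
d = -165 (d = 78 - 1*243 = 78 - 243 = -165)
c = 323 (c = (9 + 10)*17 = 19*17 = 323)
(c + d)**2 = (323 - 165)**2 = 158**2 = 24964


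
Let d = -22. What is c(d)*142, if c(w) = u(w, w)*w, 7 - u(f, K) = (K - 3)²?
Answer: 1930632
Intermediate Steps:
u(f, K) = 7 - (-3 + K)² (u(f, K) = 7 - (K - 3)² = 7 - (-3 + K)²)
c(w) = w*(7 - (-3 + w)²) (c(w) = (7 - (-3 + w)²)*w = w*(7 - (-3 + w)²))
c(d)*142 = -1*(-22)*(-7 + (-3 - 22)²)*142 = -1*(-22)*(-7 + (-25)²)*142 = -1*(-22)*(-7 + 625)*142 = -1*(-22)*618*142 = 13596*142 = 1930632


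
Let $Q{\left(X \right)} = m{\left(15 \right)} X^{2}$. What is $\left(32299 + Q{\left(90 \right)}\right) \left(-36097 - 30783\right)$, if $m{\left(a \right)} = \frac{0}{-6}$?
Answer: $-2160157120$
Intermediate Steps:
$m{\left(a \right)} = 0$ ($m{\left(a \right)} = 0 \left(- \frac{1}{6}\right) = 0$)
$Q{\left(X \right)} = 0$ ($Q{\left(X \right)} = 0 X^{2} = 0$)
$\left(32299 + Q{\left(90 \right)}\right) \left(-36097 - 30783\right) = \left(32299 + 0\right) \left(-36097 - 30783\right) = 32299 \left(-66880\right) = -2160157120$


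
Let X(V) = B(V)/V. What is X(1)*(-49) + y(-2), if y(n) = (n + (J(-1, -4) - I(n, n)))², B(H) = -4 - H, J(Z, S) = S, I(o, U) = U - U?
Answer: 281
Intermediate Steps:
I(o, U) = 0
y(n) = (-4 + n)² (y(n) = (n + (-4 - 1*0))² = (n + (-4 + 0))² = (n - 4)² = (-4 + n)²)
X(V) = (-4 - V)/V
X(1)*(-49) + y(-2) = ((-4 - 1*1)/1)*(-49) + (-4 - 2)² = (1*(-4 - 1))*(-49) + (-6)² = (1*(-5))*(-49) + 36 = -5*(-49) + 36 = 245 + 36 = 281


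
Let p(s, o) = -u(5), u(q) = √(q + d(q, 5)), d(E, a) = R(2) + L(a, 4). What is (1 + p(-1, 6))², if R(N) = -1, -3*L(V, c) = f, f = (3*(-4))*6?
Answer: 29 - 4*√7 ≈ 18.417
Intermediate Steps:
f = -72 (f = -12*6 = -72)
L(V, c) = 24 (L(V, c) = -⅓*(-72) = 24)
d(E, a) = 23 (d(E, a) = -1 + 24 = 23)
u(q) = √(23 + q) (u(q) = √(q + 23) = √(23 + q))
p(s, o) = -2*√7 (p(s, o) = -√(23 + 5) = -√28 = -2*√7)
(1 + p(-1, 6))² = (1 - 2*√7)²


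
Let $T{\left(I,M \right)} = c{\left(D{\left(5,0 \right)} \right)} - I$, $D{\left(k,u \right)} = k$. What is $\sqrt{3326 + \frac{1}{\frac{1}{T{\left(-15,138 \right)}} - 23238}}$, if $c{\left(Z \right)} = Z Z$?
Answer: $\frac{3 \sqrt{319298054796214}}{929519} \approx 57.672$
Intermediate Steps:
$c{\left(Z \right)} = Z^{2}$
$T{\left(I,M \right)} = 25 - I$ ($T{\left(I,M \right)} = 5^{2} - I = 25 - I$)
$\sqrt{3326 + \frac{1}{\frac{1}{T{\left(-15,138 \right)}} - 23238}} = \sqrt{3326 + \frac{1}{\frac{1}{25 - -15} - 23238}} = \sqrt{3326 + \frac{1}{\frac{1}{25 + 15} - 23238}} = \sqrt{3326 + \frac{1}{\frac{1}{40} - 23238}} = \sqrt{3326 + \frac{1}{- \frac{929519}{40}}} = \sqrt{3326 - \frac{40}{929519}} = \sqrt{\frac{3091580154}{929519}} = \frac{3 \sqrt{319298054796214}}{929519}$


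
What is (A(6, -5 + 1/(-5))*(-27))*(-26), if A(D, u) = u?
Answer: -18252/5 ≈ -3650.4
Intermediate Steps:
(A(6, -5 + 1/(-5))*(-27))*(-26) = ((-5 + 1/(-5))*(-27))*(-26) = ((-5 - ⅕)*(-27))*(-26) = -26/5*(-27)*(-26) = (702/5)*(-26) = -18252/5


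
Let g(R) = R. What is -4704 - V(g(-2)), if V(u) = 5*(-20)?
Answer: -4604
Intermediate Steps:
V(u) = -100
-4704 - V(g(-2)) = -4704 - 1*(-100) = -4704 + 100 = -4604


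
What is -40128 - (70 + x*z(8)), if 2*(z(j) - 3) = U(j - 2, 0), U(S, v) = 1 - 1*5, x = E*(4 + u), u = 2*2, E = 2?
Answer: -40214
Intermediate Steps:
u = 4
x = 16 (x = 2*(4 + 4) = 2*8 = 16)
U(S, v) = -4 (U(S, v) = 1 - 5 = -4)
z(j) = 1 (z(j) = 3 + (1/2)*(-4) = 3 - 2 = 1)
-40128 - (70 + x*z(8)) = -40128 - (70 + 16*1) = -40128 - (70 + 16) = -40128 - 1*86 = -40128 - 86 = -40214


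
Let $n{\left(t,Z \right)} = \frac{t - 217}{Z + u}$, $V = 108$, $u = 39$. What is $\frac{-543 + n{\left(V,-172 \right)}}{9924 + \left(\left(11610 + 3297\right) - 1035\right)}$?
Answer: $- \frac{36055}{1582434} \approx -0.022785$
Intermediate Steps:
$n{\left(t,Z \right)} = \frac{-217 + t}{39 + Z}$ ($n{\left(t,Z \right)} = \frac{t - 217}{Z + 39} = \frac{-217 + t}{39 + Z}$)
$\frac{-543 + n{\left(V,-172 \right)}}{9924 + \left(\left(11610 + 3297\right) - 1035\right)} = \frac{-543 + \frac{-217 + 108}{39 - 172}}{9924 + \left(\left(11610 + 3297\right) - 1035\right)} = \frac{-543 + \frac{1}{-133} \left(-109\right)}{9924 + \left(14907 - 1035\right)} = \frac{-543 - - \frac{109}{133}}{9924 + 13872} = \frac{-543 + \frac{109}{133}}{23796} = \left(- \frac{72110}{133}\right) \frac{1}{23796} = - \frac{36055}{1582434}$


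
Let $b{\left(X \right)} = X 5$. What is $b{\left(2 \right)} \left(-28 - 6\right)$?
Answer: $-340$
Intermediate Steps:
$b{\left(X \right)} = 5 X$
$b{\left(2 \right)} \left(-28 - 6\right) = 5 \cdot 2 \left(-28 - 6\right) = 10 \left(-34\right) = -340$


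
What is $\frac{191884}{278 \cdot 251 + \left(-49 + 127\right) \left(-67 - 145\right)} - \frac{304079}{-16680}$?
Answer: $\frac{1385028517}{63434040} \approx 21.834$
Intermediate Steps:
$\frac{191884}{278 \cdot 251 + \left(-49 + 127\right) \left(-67 - 145\right)} - \frac{304079}{-16680} = \frac{191884}{69778 + 78 \left(-212\right)} - - \frac{304079}{16680} = \frac{191884}{69778 - 16536} + \frac{304079}{16680} = \frac{191884}{53242} + \frac{304079}{16680} = 191884 \cdot \frac{1}{53242} + \frac{304079}{16680} = \frac{13706}{3803} + \frac{304079}{16680} = \frac{1385028517}{63434040}$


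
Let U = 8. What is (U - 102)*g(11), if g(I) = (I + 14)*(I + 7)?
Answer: -42300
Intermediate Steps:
g(I) = (7 + I)*(14 + I) (g(I) = (14 + I)*(7 + I) = (7 + I)*(14 + I))
(U - 102)*g(11) = (8 - 102)*(98 + 11**2 + 21*11) = -94*(98 + 121 + 231) = -94*450 = -42300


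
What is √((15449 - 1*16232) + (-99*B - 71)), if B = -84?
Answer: √7462 ≈ 86.383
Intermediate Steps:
√((15449 - 1*16232) + (-99*B - 71)) = √((15449 - 1*16232) + (-99*(-84) - 71)) = √((15449 - 16232) + (8316 - 71)) = √(-783 + 8245) = √7462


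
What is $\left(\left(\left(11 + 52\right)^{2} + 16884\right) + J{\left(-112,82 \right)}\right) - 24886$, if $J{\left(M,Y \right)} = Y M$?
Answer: $-13217$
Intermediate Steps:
$J{\left(M,Y \right)} = M Y$
$\left(\left(\left(11 + 52\right)^{2} + 16884\right) + J{\left(-112,82 \right)}\right) - 24886 = \left(\left(\left(11 + 52\right)^{2} + 16884\right) - 9184\right) - 24886 = \left(\left(63^{2} + 16884\right) - 9184\right) - 24886 = \left(\left(3969 + 16884\right) - 9184\right) - 24886 = \left(20853 - 9184\right) - 24886 = 11669 - 24886 = -13217$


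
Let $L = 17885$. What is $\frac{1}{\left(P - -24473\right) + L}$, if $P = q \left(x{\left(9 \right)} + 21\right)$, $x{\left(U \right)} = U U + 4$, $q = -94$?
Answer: $\frac{1}{32394} \approx 3.087 \cdot 10^{-5}$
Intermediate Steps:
$x{\left(U \right)} = 4 + U^{2}$ ($x{\left(U \right)} = U^{2} + 4 = 4 + U^{2}$)
$P = -9964$ ($P = - 94 \left(\left(4 + 9^{2}\right) + 21\right) = - 94 \left(\left(4 + 81\right) + 21\right) = - 94 \left(85 + 21\right) = \left(-94\right) 106 = -9964$)
$\frac{1}{\left(P - -24473\right) + L} = \frac{1}{\left(-9964 - -24473\right) + 17885} = \frac{1}{\left(-9964 + 24473\right) + 17885} = \frac{1}{14509 + 17885} = \frac{1}{32394}$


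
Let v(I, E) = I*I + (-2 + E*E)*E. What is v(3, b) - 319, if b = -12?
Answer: -2014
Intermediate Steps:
v(I, E) = I² + E*(-2 + E²) (v(I, E) = I² + (-2 + E²)*E = I² + E*(-2 + E²))
v(3, b) - 319 = ((-12)³ + 3² - 2*(-12)) - 319 = (-1728 + 9 + 24) - 319 = -1695 - 319 = -2014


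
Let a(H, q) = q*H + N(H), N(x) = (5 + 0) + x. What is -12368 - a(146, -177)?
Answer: 13323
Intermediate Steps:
N(x) = 5 + x
a(H, q) = 5 + H + H*q (a(H, q) = q*H + (5 + H) = H*q + (5 + H) = 5 + H + H*q)
-12368 - a(146, -177) = -12368 - (5 + 146 + 146*(-177)) = -12368 - (5 + 146 - 25842) = -12368 - 1*(-25691) = -12368 + 25691 = 13323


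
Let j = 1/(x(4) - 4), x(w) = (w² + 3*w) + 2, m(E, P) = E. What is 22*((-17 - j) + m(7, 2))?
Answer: -2871/13 ≈ -220.85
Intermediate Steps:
x(w) = 2 + w² + 3*w
j = 1/26 (j = 1/((2 + 4² + 3*4) - 4) = 1/((2 + 16 + 12) - 4) = 1/(30 - 4) = 1/26 ≈ 0.038462)
22*((-17 - j) + m(7, 2)) = 22*((-17 - 1*1/26) + 7) = 22*((-17 - 1/26) + 7) = 22*(-443/26 + 7) = 22*(-261/26) = -2871/13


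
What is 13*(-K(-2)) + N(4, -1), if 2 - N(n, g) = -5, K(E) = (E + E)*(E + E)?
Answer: -201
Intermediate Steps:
K(E) = 4*E**2 (K(E) = (2*E)*(2*E) = 4*E**2)
N(n, g) = 7 (N(n, g) = 2 - 1*(-5) = 2 + 5 = 7)
13*(-K(-2)) + N(4, -1) = 13*(-4*(-2)**2) + 7 = 13*(-4*4) + 7 = 13*(-1*16) + 7 = 13*(-16) + 7 = -208 + 7 = -201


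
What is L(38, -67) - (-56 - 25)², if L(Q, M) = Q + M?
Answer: -6590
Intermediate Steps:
L(Q, M) = M + Q
L(38, -67) - (-56 - 25)² = (-67 + 38) - (-56 - 25)² = -29 - 1*(-81)² = -29 - 1*6561 = -29 - 6561 = -6590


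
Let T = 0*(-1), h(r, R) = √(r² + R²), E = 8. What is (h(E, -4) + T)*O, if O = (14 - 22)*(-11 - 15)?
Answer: 832*√5 ≈ 1860.4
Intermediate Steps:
h(r, R) = √(R² + r²)
T = 0
O = 208 (O = -8*(-26) = 208)
(h(E, -4) + T)*O = (√((-4)² + 8²) + 0)*208 = (√(16 + 64) + 0)*208 = (√80 + 0)*208 = (4*√5 + 0)*208 = (4*√5)*208 = 832*√5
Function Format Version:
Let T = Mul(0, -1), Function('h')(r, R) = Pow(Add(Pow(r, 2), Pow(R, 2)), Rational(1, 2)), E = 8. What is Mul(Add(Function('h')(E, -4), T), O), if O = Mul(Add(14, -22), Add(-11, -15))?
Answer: Mul(832, Pow(5, Rational(1, 2))) ≈ 1860.4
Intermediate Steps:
Function('h')(r, R) = Pow(Add(Pow(R, 2), Pow(r, 2)), Rational(1, 2))
T = 0
O = 208 (O = Mul(-8, -26) = 208)
Mul(Add(Function('h')(E, -4), T), O) = Mul(Add(Pow(Add(Pow(-4, 2), Pow(8, 2)), Rational(1, 2)), 0), 208) = Mul(Add(Pow(Add(16, 64), Rational(1, 2)), 0), 208) = Mul(Add(Pow(80, Rational(1, 2)), 0), 208) = Mul(Add(Mul(4, Pow(5, Rational(1, 2))), 0), 208) = Mul(Mul(4, Pow(5, Rational(1, 2))), 208) = Mul(832, Pow(5, Rational(1, 2)))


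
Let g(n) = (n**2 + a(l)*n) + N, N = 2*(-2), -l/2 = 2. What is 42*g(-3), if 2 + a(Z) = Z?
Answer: 966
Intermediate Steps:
l = -4 (l = -2*2 = -4)
a(Z) = -2 + Z
N = -4
g(n) = -4 + n**2 - 6*n (g(n) = (n**2 + (-2 - 4)*n) - 4 = (n**2 - 6*n) - 4 = -4 + n**2 - 6*n)
42*g(-3) = 42*(-4 + (-3)**2 - 6*(-3)) = 42*(-4 + 9 + 18) = 42*23 = 966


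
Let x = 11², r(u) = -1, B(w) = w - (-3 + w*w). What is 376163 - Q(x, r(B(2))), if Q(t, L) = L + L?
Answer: 376165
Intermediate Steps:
B(w) = 3 + w - w² (B(w) = w - (-3 + w²) = w + (3 - w²) = 3 + w - w²)
x = 121
Q(t, L) = 2*L
376163 - Q(x, r(B(2))) = 376163 - 2*(-1) = 376163 - 1*(-2) = 376163 + 2 = 376165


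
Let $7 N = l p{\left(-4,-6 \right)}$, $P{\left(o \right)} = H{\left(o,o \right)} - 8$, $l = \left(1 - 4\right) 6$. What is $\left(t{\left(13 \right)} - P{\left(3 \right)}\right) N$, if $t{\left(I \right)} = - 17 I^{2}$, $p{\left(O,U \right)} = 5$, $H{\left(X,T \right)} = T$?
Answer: $\frac{258120}{7} \approx 36874.0$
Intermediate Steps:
$l = -18$ ($l = \left(-3\right) 6 = -18$)
$P{\left(o \right)} = -8 + o$ ($P{\left(o \right)} = o - 8 = -8 + o$)
$N = - \frac{90}{7}$ ($N = \frac{\left(-18\right) 5}{7} = \frac{1}{7} \left(-90\right) = - \frac{90}{7} \approx -12.857$)
$\left(t{\left(13 \right)} - P{\left(3 \right)}\right) N = \left(- 17 \cdot 13^{2} - \left(-8 + 3\right)\right) \left(- \frac{90}{7}\right) = \left(\left(-17\right) 169 - -5\right) \left(- \frac{90}{7}\right) = \left(-2873 + 5\right) \left(- \frac{90}{7}\right) = \left(-2868\right) \left(- \frac{90}{7}\right) = \frac{258120}{7}$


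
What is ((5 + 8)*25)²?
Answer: 105625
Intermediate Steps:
((5 + 8)*25)² = (13*25)² = 325² = 105625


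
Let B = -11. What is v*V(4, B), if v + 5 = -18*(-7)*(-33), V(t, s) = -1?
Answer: 4163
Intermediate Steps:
v = -4163 (v = -5 - 18*(-7)*(-33) = -5 + 126*(-33) = -5 - 4158 = -4163)
v*V(4, B) = -4163*(-1) = 4163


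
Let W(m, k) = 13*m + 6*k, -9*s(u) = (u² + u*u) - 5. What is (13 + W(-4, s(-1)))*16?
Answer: -592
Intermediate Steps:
s(u) = 5/9 - 2*u²/9 (s(u) = -((u² + u*u) - 5)/9 = -((u² + u²) - 5)/9 = -(2*u² - 5)/9 = -(-5 + 2*u²)/9 = 5/9 - 2*u²/9)
W(m, k) = 6*k + 13*m
(13 + W(-4, s(-1)))*16 = (13 + (6*(5/9 - 2/9*(-1)²) + 13*(-4)))*16 = (13 + (6*(5/9 - 2/9*1) - 52))*16 = (13 + (6*(5/9 - 2/9) - 52))*16 = (13 + (6*(⅓) - 52))*16 = (13 + (2 - 52))*16 = (13 - 50)*16 = -37*16 = -592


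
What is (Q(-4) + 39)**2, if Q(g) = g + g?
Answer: 961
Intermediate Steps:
Q(g) = 2*g
(Q(-4) + 39)**2 = (2*(-4) + 39)**2 = (-8 + 39)**2 = 31**2 = 961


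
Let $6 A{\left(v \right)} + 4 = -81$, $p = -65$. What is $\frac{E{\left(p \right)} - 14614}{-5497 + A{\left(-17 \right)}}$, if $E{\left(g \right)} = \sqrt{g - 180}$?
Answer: $\frac{87684}{33067} - \frac{42 i \sqrt{5}}{33067} \approx 2.6517 - 0.0028401 i$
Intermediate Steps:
$E{\left(g \right)} = \sqrt{-180 + g}$
$A{\left(v \right)} = - \frac{85}{6}$ ($A{\left(v \right)} = - \frac{2}{3} + \frac{1}{6} \left(-81\right) = - \frac{2}{3} - \frac{27}{2} = - \frac{85}{6}$)
$\frac{E{\left(p \right)} - 14614}{-5497 + A{\left(-17 \right)}} = \frac{\sqrt{-180 - 65} - 14614}{-5497 - \frac{85}{6}} = \frac{\sqrt{-245} - 14614}{- \frac{33067}{6}} = \left(7 i \sqrt{5} - 14614\right) \left(- \frac{6}{33067}\right) = \left(-14614 + 7 i \sqrt{5}\right) \left(- \frac{6}{33067}\right) = \frac{87684}{33067} - \frac{42 i \sqrt{5}}{33067}$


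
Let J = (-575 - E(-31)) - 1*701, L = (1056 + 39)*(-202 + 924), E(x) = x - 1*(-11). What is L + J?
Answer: 789334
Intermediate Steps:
E(x) = 11 + x (E(x) = x + 11 = 11 + x)
L = 790590 (L = 1095*722 = 790590)
J = -1256 (J = (-575 - (11 - 31)) - 1*701 = (-575 - 1*(-20)) - 701 = (-575 + 20) - 701 = -555 - 701 = -1256)
L + J = 790590 - 1256 = 789334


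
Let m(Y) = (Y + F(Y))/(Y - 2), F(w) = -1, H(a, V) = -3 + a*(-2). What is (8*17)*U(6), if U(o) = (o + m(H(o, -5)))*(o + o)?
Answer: 11328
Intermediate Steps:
H(a, V) = -3 - 2*a
m(Y) = (-1 + Y)/(-2 + Y) (m(Y) = (Y - 1)/(Y - 2) = (-1 + Y)/(-2 + Y))
U(o) = 2*o*(o + (-4 - 2*o)/(-5 - 2*o)) (U(o) = (o + (-1 + (-3 - 2*o))/(-2 + (-3 - 2*o)))*(o + o) = (o + (-4 - 2*o)/(-5 - 2*o))*(2*o) = 2*o*(o + (-4 - 2*o)/(-5 - 2*o)))
(8*17)*U(6) = (8*17)*(2*6*(4 + 2*6² + 7*6)/(5 + 2*6)) = 136*(2*6*(4 + 2*36 + 42)/(5 + 12)) = 136*(2*6*(4 + 72 + 42)/17) = 136*(2*6*(1/17)*118) = 136*(1416/17) = 11328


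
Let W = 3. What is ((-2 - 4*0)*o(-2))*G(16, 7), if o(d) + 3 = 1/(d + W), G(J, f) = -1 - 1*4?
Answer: -20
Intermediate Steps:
G(J, f) = -5 (G(J, f) = -1 - 4 = -5)
o(d) = -3 + 1/(3 + d) (o(d) = -3 + 1/(d + 3) = -3 + 1/(3 + d))
((-2 - 4*0)*o(-2))*G(16, 7) = ((-2 - 4*0)*((-8 - 3*(-2))/(3 - 2)))*(-5) = ((-2 + 0)*((-8 + 6)/1))*(-5) = -2*(-2)*(-5) = 4*(-5) = -20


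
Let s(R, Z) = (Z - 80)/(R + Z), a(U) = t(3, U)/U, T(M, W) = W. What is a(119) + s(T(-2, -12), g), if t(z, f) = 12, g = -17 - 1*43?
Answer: 4381/2142 ≈ 2.0453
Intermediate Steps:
g = -60 (g = -17 - 43 = -60)
a(U) = 12/U
s(R, Z) = (-80 + Z)/(R + Z)
a(119) + s(T(-2, -12), g) = 12/119 + (-80 - 60)/(-12 - 60) = 12*(1/119) - 140/(-72) = 12/119 - 1/72*(-140) = 12/119 + 35/18 = 4381/2142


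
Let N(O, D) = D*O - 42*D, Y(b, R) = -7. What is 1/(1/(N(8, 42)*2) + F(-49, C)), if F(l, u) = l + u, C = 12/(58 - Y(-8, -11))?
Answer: -185640/9062153 ≈ -0.020485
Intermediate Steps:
N(O, D) = -42*D + D*O
C = 12/65 (C = 12/(58 - 1*(-7)) = 12/(58 + 7) = 12/65 ≈ 0.18462)
1/(1/(N(8, 42)*2) + F(-49, C)) = 1/(1/((42*(-42 + 8))*2) + (-49 + 12/65)) = 1/(1/((42*(-34))*2) - 3173/65) = 1/(1/(-1428*2) - 3173/65) = 1/(1/(-2856) - 3173/65) = 1/(-1/2856 - 3173/65) = 1/(-9062153/185640) = -185640/9062153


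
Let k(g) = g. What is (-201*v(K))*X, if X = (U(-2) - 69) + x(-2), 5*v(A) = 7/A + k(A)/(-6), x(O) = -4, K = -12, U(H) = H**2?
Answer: 78591/20 ≈ 3929.6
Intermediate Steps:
v(A) = -A/30 + 7/(5*A) (v(A) = (7/A + A/(-6))/5 = (7/A + A*(-1/6))/5 = (7/A - A/6)/5 = -A/30 + 7/(5*A))
X = -69 (X = ((-2)**2 - 69) - 4 = (4 - 69) - 4 = -65 - 4 = -69)
(-201*v(K))*X = -67*(42 - 1*(-12)**2)/(10*(-12))*(-69) = -67*(-1)*(42 - 1*144)/(10*12)*(-69) = -67*(-1)*(42 - 144)/(10*12)*(-69) = -67*(-1)*(-102)/(10*12)*(-69) = -201*17/60*(-69) = -1139/20*(-69) = 78591/20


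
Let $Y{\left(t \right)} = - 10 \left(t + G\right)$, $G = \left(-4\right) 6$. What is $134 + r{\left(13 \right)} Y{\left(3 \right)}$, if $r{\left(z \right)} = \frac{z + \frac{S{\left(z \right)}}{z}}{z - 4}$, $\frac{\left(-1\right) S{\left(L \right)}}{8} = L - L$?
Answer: $\frac{1312}{3} \approx 437.33$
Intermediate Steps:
$S{\left(L \right)} = 0$ ($S{\left(L \right)} = - 8 \left(L - L\right) = \left(-8\right) 0 = 0$)
$G = -24$
$r{\left(z \right)} = \frac{z}{-4 + z}$ ($r{\left(z \right)} = \frac{z + \frac{0}{z}}{z - 4} = \frac{z + 0}{-4 + z} = \frac{z}{-4 + z}$)
$Y{\left(t \right)} = 240 - 10 t$ ($Y{\left(t \right)} = - 10 \left(t - 24\right) = - 10 \left(-24 + t\right) = 240 - 10 t$)
$134 + r{\left(13 \right)} Y{\left(3 \right)} = 134 + \frac{13}{-4 + 13} \left(240 - 30\right) = 134 + \frac{13}{9} \left(240 - 30\right) = 134 + 13 \cdot \frac{1}{9} \cdot 210 = 134 + \frac{13}{9} \cdot 210 = 134 + \frac{910}{3} = \frac{1312}{3}$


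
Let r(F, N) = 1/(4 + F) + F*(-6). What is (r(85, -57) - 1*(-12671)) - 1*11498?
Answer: 59008/89 ≈ 663.01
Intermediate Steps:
r(F, N) = 1/(4 + F) - 6*F
(r(85, -57) - 1*(-12671)) - 1*11498 = ((1 - 24*85 - 6*85²)/(4 + 85) - 1*(-12671)) - 1*11498 = ((1 - 2040 - 6*7225)/89 + 12671) - 11498 = ((1 - 2040 - 43350)/89 + 12671) - 11498 = ((1/89)*(-45389) + 12671) - 11498 = (-45389/89 + 12671) - 11498 = 1082330/89 - 11498 = 59008/89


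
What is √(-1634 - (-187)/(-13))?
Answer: 3*I*√30953/13 ≈ 40.6*I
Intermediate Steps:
√(-1634 - (-187)/(-13)) = √(-1634 - (-187)*(-1)/13) = √(-1634 - 187*1/13) = √(-1634 - 187/13) = √(-21429/13) = 3*I*√30953/13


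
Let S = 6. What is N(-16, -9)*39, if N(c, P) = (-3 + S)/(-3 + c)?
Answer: -117/19 ≈ -6.1579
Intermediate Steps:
N(c, P) = 3/(-3 + c) (N(c, P) = (-3 + 6)/(-3 + c) = 3/(-3 + c))
N(-16, -9)*39 = (3/(-3 - 16))*39 = (3/(-19))*39 = (3*(-1/19))*39 = -3/19*39 = -117/19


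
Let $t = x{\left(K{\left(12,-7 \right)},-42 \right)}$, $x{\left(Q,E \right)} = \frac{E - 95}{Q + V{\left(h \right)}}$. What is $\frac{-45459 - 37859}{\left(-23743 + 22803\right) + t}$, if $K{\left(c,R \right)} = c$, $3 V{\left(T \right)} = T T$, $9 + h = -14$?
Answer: $\frac{47074670}{531511} \approx 88.568$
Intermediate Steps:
$h = -23$ ($h = -9 - 14 = -23$)
$V{\left(T \right)} = \frac{T^{2}}{3}$ ($V{\left(T \right)} = \frac{T T}{3} = \frac{T^{2}}{3}$)
$x{\left(Q,E \right)} = \frac{-95 + E}{\frac{529}{3} + Q}$ ($x{\left(Q,E \right)} = \frac{E - 95}{Q + \frac{\left(-23\right)^{2}}{3}} = \frac{-95 + E}{Q + \frac{1}{3} \cdot 529} = \frac{-95 + E}{Q + \frac{529}{3}} = \frac{-95 + E}{\frac{529}{3} + Q}$)
$t = - \frac{411}{565}$ ($t = \frac{3 \left(-95 - 42\right)}{529 + 3 \cdot 12} = 3 \frac{1}{529 + 36} \left(-137\right) = 3 \cdot \frac{1}{565} \left(-137\right) = - \frac{411}{565} \approx -0.72743$)
$\frac{-45459 - 37859}{\left(-23743 + 22803\right) + t} = \frac{-45459 - 37859}{\left(-23743 + 22803\right) - \frac{411}{565}} = - \frac{83318}{-940 - \frac{411}{565}} = - \frac{83318}{- \frac{531511}{565}} = \left(-83318\right) \left(- \frac{565}{531511}\right) = \frac{47074670}{531511}$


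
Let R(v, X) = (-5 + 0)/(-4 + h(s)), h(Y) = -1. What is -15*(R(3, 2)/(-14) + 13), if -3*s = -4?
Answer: -2715/14 ≈ -193.93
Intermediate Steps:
s = 4/3 (s = -1/3*(-4) = 4/3 ≈ 1.3333)
R(v, X) = 1 (R(v, X) = (-5 + 0)/(-4 - 1) = -5/(-5) = -5*(-1/5) = 1)
-15*(R(3, 2)/(-14) + 13) = -15*(1/(-14) + 13) = -15*(1*(-1/14) + 13) = -15*(-1/14 + 13) = -15*181/14 = -2715/14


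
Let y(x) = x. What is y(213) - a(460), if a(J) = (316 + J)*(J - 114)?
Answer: -268283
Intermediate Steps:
a(J) = (-114 + J)*(316 + J) (a(J) = (316 + J)*(-114 + J) = (-114 + J)*(316 + J))
y(213) - a(460) = 213 - (-36024 + 460² + 202*460) = 213 - (-36024 + 211600 + 92920) = 213 - 1*268496 = 213 - 268496 = -268283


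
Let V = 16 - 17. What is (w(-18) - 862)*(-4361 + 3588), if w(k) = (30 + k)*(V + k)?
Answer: 842570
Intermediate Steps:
V = -1
w(k) = (-1 + k)*(30 + k) (w(k) = (30 + k)*(-1 + k) = (-1 + k)*(30 + k))
(w(-18) - 862)*(-4361 + 3588) = ((-30 + (-18)**2 + 29*(-18)) - 862)*(-4361 + 3588) = ((-30 + 324 - 522) - 862)*(-773) = (-228 - 862)*(-773) = -1090*(-773) = 842570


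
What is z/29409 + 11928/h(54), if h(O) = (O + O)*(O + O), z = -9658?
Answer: 3307495/4764258 ≈ 0.69423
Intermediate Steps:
h(O) = 4*O**2 (h(O) = (2*O)*(2*O) = 4*O**2)
z/29409 + 11928/h(54) = -9658/29409 + 11928/((4*54**2)) = -9658*1/29409 + 11928/((4*2916)) = -9658/29409 + 11928/11664 = -9658/29409 + 11928*(1/11664) = -9658/29409 + 497/486 = 3307495/4764258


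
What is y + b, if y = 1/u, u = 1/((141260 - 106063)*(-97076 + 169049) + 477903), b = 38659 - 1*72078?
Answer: 2533678165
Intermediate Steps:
b = -33419 (b = 38659 - 72078 = -33419)
u = 1/2533711584 (u = 1/(35197*71973 + 477903) = 1/(2533233681 + 477903) = 1/2533711584 ≈ 3.9468e-10)
y = 2533711584 (y = 1/(1/2533711584) = 2533711584)
y + b = 2533711584 - 33419 = 2533678165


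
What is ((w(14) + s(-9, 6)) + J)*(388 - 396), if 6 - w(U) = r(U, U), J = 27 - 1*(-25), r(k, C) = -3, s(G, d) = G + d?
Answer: -464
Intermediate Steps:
J = 52 (J = 27 + 25 = 52)
w(U) = 9 (w(U) = 6 - 1*(-3) = 6 + 3 = 9)
((w(14) + s(-9, 6)) + J)*(388 - 396) = ((9 + (-9 + 6)) + 52)*(388 - 396) = ((9 - 3) + 52)*(-8) = (6 + 52)*(-8) = 58*(-8) = -464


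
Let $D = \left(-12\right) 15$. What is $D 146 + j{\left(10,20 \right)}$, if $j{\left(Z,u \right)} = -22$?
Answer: $-26302$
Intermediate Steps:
$D = -180$
$D 146 + j{\left(10,20 \right)} = \left(-180\right) 146 - 22 = -26280 - 22 = -26302$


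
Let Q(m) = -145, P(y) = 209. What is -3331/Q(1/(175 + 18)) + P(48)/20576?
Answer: 68568961/2983520 ≈ 22.983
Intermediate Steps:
-3331/Q(1/(175 + 18)) + P(48)/20576 = -3331/(-145) + 209/20576 = -3331*(-1/145) + 209*(1/20576) = 3331/145 + 209/20576 = 68568961/2983520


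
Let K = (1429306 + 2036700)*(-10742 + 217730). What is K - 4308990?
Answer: 717417340938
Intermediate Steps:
K = 717421649928 (K = 3466006*206988 = 717421649928)
K - 4308990 = 717421649928 - 4308990 = 717417340938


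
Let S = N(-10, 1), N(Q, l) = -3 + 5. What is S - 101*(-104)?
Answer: 10506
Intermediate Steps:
N(Q, l) = 2
S = 2
S - 101*(-104) = 2 - 101*(-104) = 2 + 10504 = 10506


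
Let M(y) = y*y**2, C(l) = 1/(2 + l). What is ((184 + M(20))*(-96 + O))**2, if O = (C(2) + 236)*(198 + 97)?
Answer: 324430473795536196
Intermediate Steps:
O = 278775/4 (O = (1/(2 + 2) + 236)*(198 + 97) = (1/4 + 236)*295 = (945/4)*295 = 278775/4 ≈ 69694.)
M(y) = y**3
((184 + M(20))*(-96 + O))**2 = ((184 + 20**3)*(-96 + 278775/4))**2 = ((184 + 8000)*(278391/4))**2 = (8184*(278391/4))**2 = 569587986**2 = 324430473795536196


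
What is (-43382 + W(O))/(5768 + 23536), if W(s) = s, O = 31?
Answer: -3941/2664 ≈ -1.4794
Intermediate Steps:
(-43382 + W(O))/(5768 + 23536) = (-43382 + 31)/(5768 + 23536) = -43351/29304 = -43351*1/29304 = -3941/2664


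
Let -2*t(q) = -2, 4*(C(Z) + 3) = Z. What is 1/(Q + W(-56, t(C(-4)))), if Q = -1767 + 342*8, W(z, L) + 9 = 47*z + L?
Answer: -1/1671 ≈ -0.00059844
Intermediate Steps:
C(Z) = -3 + Z/4
t(q) = 1 (t(q) = -½*(-2) = 1)
W(z, L) = -9 + L + 47*z (W(z, L) = -9 + (47*z + L) = -9 + (L + 47*z) = -9 + L + 47*z)
Q = 969 (Q = -1767 + 2736 = 969)
1/(Q + W(-56, t(C(-4)))) = 1/(969 + (-9 + 1 + 47*(-56))) = 1/(969 + (-9 + 1 - 2632)) = 1/(969 - 2640) = 1/(-1671) = -1/1671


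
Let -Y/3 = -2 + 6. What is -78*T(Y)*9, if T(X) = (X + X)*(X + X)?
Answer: -404352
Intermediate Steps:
Y = -12 (Y = -3*(-2 + 6) = -3*4 = -12)
T(X) = 4*X² (T(X) = (2*X)*(2*X) = 4*X²)
-78*T(Y)*9 = -312*(-12)²*9 = -312*144*9 = -78*576*9 = -44928*9 = -404352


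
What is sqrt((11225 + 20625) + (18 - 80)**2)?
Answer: 3*sqrt(3966) ≈ 188.93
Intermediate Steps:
sqrt((11225 + 20625) + (18 - 80)**2) = sqrt(31850 + (-62)**2) = sqrt(31850 + 3844) = sqrt(35694) = 3*sqrt(3966)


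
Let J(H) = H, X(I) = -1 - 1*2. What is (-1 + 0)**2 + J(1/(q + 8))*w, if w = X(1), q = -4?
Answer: 1/4 ≈ 0.25000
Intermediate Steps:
X(I) = -3 (X(I) = -1 - 2 = -3)
w = -3
(-1 + 0)**2 + J(1/(q + 8))*w = (-1 + 0)**2 - 3/(-4 + 8) = (-1)**2 - 3/4 = 1 + (1/4)*(-3) = 1 - 3/4 = 1/4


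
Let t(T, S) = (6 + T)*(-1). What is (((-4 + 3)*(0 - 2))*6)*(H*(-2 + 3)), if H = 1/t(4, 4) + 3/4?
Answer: 39/5 ≈ 7.8000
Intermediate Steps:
t(T, S) = -6 - T
H = 13/20 (H = 1/(-6 - 1*4) + 3/4 = 1/(-6 - 4) + 3*(1/4) = 1/(-10) + 3/4 = 1*(-1/10) + 3/4 = -1/10 + 3/4 = 13/20 ≈ 0.65000)
(((-4 + 3)*(0 - 2))*6)*(H*(-2 + 3)) = (((-4 + 3)*(0 - 2))*6)*(13*(-2 + 3)/20) = (-1*(-2)*6)*((13/20)*1) = (2*6)*(13/20) = 12*(13/20) = 39/5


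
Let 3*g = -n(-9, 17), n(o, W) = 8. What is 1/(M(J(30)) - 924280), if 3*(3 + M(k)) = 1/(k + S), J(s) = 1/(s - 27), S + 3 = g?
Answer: -16/14788529 ≈ -1.0819e-6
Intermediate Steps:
g = -8/3 (g = (-1*8)/3 = (⅓)*(-8) = -8/3 ≈ -2.6667)
S = -17/3 (S = -3 - 8/3 = -17/3 ≈ -5.6667)
J(s) = 1/(-27 + s)
M(k) = -3 + 1/(3*(-17/3 + k)) (M(k) = -3 + 1/(3*(k - 17/3)) = -3 + 1/(3*(-17/3 + k)))
1/(M(J(30)) - 924280) = 1/((52 - 9/(-27 + 30))/(-17 + 3/(-27 + 30)) - 924280) = 1/((52 - 9/3)/(-17 + 3/3) - 924280) = 1/((52 - 9*⅓)/(-17 + 3*(⅓)) - 924280) = 1/((52 - 3)/(-17 + 1) - 924280) = 1/(49/(-16) - 924280) = 1/(-1/16*49 - 924280) = 1/(-49/16 - 924280) = 1/(-14788529/16) = -16/14788529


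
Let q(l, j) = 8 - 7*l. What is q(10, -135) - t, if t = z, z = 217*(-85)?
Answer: 18383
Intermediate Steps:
z = -18445
t = -18445
q(10, -135) - t = (8 - 7*10) - 1*(-18445) = (8 - 70) + 18445 = -62 + 18445 = 18383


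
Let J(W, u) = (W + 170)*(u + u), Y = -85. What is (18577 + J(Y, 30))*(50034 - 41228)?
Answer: 208499662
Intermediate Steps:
J(W, u) = 2*u*(170 + W) (J(W, u) = (170 + W)*(2*u) = 2*u*(170 + W))
(18577 + J(Y, 30))*(50034 - 41228) = (18577 + 2*30*(170 - 85))*(50034 - 41228) = (18577 + 2*30*85)*8806 = (18577 + 5100)*8806 = 23677*8806 = 208499662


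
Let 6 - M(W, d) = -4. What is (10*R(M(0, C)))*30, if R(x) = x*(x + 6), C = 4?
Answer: 48000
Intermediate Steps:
M(W, d) = 10 (M(W, d) = 6 - 1*(-4) = 6 + 4 = 10)
R(x) = x*(6 + x)
(10*R(M(0, C)))*30 = (10*(10*(6 + 10)))*30 = (10*(10*16))*30 = (10*160)*30 = 1600*30 = 48000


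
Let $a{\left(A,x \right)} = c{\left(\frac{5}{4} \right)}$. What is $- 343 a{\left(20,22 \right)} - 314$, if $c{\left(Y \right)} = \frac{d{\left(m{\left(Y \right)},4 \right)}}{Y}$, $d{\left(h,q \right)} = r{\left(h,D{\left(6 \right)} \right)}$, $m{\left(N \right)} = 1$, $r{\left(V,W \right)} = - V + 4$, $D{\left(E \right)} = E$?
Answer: $- \frac{5686}{5} \approx -1137.2$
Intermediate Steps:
$r{\left(V,W \right)} = 4 - V$
$d{\left(h,q \right)} = 4 - h$
$c{\left(Y \right)} = \frac{3}{Y}$ ($c{\left(Y \right)} = \frac{4 - 1}{Y} = \frac{3}{Y}$)
$a{\left(A,x \right)} = \frac{12}{5}$ ($a{\left(A,x \right)} = \frac{3}{5 \cdot \frac{1}{4}} = \frac{3}{\frac{5}{4}} = 3 \cdot \frac{4}{5} = \frac{12}{5}$)
$- 343 a{\left(20,22 \right)} - 314 = \left(-343\right) \frac{12}{5} - 314 = - \frac{4116}{5} - 314 = - \frac{5686}{5}$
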